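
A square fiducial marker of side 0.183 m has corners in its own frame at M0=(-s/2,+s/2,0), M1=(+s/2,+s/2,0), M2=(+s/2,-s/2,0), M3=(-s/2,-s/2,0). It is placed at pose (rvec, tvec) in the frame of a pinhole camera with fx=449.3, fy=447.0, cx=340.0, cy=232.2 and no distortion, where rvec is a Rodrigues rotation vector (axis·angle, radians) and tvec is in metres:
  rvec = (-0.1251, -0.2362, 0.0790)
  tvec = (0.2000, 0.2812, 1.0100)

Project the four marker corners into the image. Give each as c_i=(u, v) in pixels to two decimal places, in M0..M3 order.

c0=(388.53, 398.39) c1=(464.76, 399.02) c2=(466.85, 317.56) c3=(392.55, 313.55)

Intrinsics K: fx=449.3, fy=447.0, cx=340.0, cy=232.2
Marker side s = 0.183 m; corners in marker frame (Z=0):
  M0 = (-0.0915, +0.0915, 0)
  M1 = (+0.0915, +0.0915, 0)
  M2 = (+0.0915, -0.0915, 0)
  M3 = (-0.0915, -0.0915, 0)
rvec = (-0.1251, -0.2362, 0.0790), |rvec| = θ = 0.27871 rad = 15.969°
Rodrigues: sinθ=0.27512, 1−cosθ=0.03859; R = I + sinθ·[k]× + (1−cosθ)·[k]×²:
    [+0.96918 -0.06330 -0.23806]
    [+0.09266 +0.98913 +0.11422]
    [+0.22824 -0.13276 +0.96451]
t = (0.2000, 0.2812, 1.0100) m
M0: Pc = R·M0+t = (+0.10553, +0.36323, +0.97697); u = 449.3·(+0.10553)/0.97697 + 340.0 = 388.5312, v = 447.0·(+0.36323)/0.97697 + 232.2 = 398.3899
M1: Pc = R·M1+t = (+0.28289, +0.38018, +1.01874); u = 449.3·(+0.28289)/1.01874 + 340.0 = 464.7640, v = 447.0·(+0.38018)/1.01874 + 232.2 = 399.0163
M2: Pc = R·M2+t = (+0.29447, +0.19917, +1.04303); u = 449.3·(+0.29447)/1.04303 + 340.0 = 466.8480, v = 447.0·(+0.19917)/1.04303 + 232.2 = 317.5575
M3: Pc = R·M3+t = (+0.11711, +0.18222, +1.00126); u = 449.3·(+0.11711)/1.00126 + 340.0 = 392.5520, v = 447.0·(+0.18222)/1.00126 + 232.2 = 313.5481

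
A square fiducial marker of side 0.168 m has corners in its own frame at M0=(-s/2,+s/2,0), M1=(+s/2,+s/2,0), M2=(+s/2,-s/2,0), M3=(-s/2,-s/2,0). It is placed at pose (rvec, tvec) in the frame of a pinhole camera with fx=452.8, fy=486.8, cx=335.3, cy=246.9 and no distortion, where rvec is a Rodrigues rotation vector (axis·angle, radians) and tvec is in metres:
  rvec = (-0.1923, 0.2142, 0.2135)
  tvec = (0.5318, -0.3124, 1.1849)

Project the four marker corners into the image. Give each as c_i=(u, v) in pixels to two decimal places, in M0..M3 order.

c0=(499.76, 145.61) c1=(568.34, 155.60) c2=(577.64, 91.25) c3=(510.33, 83.53)

Intrinsics K: fx=452.8, fy=486.8, cx=335.3, cy=246.9
Marker side s = 0.168 m; corners in marker frame (Z=0):
  M0 = (-0.0840, +0.0840, 0)
  M1 = (+0.0840, +0.0840, 0)
  M2 = (+0.0840, -0.0840, 0)
  M3 = (-0.0840, -0.0840, 0)
rvec = (-0.1923, 0.2142, 0.2135), |rvec| = θ = 0.35839 rad = 20.534°
Rodrigues: sinθ=0.35077, 1−cosθ=0.06354; R = I + sinθ·[k]× + (1−cosθ)·[k]×²:
    [+0.95476 -0.22933 +0.18933]
    [+0.18858 +0.95916 +0.21083]
    [-0.22995 -0.16559 +0.95901]
t = (0.5318, -0.3124, 1.1849) m
M0: Pc = R·M0+t = (+0.43234, -0.24767, +1.19031); u = 452.8·(+0.43234)/1.19031 + 335.3 = 499.7634, v = 486.8·(-0.24767)/1.19031 + 246.9 = 145.6097
M1: Pc = R·M1+t = (+0.59274, -0.21599, +1.15167); u = 452.8·(+0.59274)/1.15167 + 335.3 = 568.3438, v = 486.8·(-0.21599)/1.15167 + 246.9 = 155.6036
M2: Pc = R·M2+t = (+0.63126, -0.37713, +1.17949); u = 452.8·(+0.63126)/1.17949 + 335.3 = 577.6381, v = 486.8·(-0.37713)/1.17949 + 246.9 = 91.2517
M3: Pc = R·M3+t = (+0.47086, -0.40881, +1.21813); u = 452.8·(+0.47086)/1.21813 + 335.3 = 510.3292, v = 486.8·(-0.40881)/1.21813 + 246.9 = 83.5269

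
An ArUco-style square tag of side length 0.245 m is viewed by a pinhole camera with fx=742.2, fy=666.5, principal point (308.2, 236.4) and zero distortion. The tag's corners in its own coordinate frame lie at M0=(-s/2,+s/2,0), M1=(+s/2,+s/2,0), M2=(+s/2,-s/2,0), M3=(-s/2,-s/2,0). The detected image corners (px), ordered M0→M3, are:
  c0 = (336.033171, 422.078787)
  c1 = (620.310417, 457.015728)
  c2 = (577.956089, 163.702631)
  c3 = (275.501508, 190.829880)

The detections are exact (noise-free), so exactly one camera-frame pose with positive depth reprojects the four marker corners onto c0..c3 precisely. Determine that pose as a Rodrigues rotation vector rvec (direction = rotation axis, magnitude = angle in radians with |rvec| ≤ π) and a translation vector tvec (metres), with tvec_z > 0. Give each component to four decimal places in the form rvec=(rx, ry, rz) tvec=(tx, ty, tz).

Intrinsics K: fx=742.2, fy=666.5, cx=308.2, cy=236.4
Marker side s = 0.245 m; corners in marker frame (Z=0):
  M0 = (-0.1225, +0.1225, 0)
  M1 = (+0.1225, +0.1225, 0)
  M2 = (+0.1225, -0.1225, 0)
  M3 = (-0.1225, -0.1225, 0)
Detected image corners:
  c0 = (336.033171, 422.078787) px
  c1 = (620.310417, 457.015728) px
  c2 = (577.956089, 163.702631) px
  c3 = (275.501508, 190.829880) px
Planar DLT: solve 8×8 A·h = b for H (H[2,2]=1):
  H  [+755.63845 +405.94488 +436.31607]
  H  [-277.31034 +1186.02219 +314.97563]
  H  [-0.97215 +0.42337 +1.00000]
B = K⁻¹H; ‖b₁‖=1.723847, ‖b₂‖=1.723847; λ = 2/(‖b₁‖+‖b₂‖) = 0.580098, sign → tz>0 ⇒ λ=+0.580098
r₁ = λ·B[:,0] = (+0.82478,-0.04134,-0.56394); r₂ = λ·B[:,1] = (+0.21530,+0.94516,+0.24560)
r₃ = r₁×r₂ = (+0.52286,-0.32398,+0.78845); SVD([r₁ r₂ r₃]) → R = UVᵀ:
  R  [+0.82478 +0.21530 +0.52286]
  R  [-0.04134 +0.94516 -0.32398]
  R  [-0.56394 +0.24560 +0.78845]
t = (+0.10013, +0.06839, +0.58010) m
tr R = 2.558388; θ = arccos((tr R − 1)/2) = 0.677417 rad = 38.813°
axis k = ((R−Rᵀ)₃₂, (R−Rᵀ)₁₃, (R−Rᵀ)₂₁) / (2 sinθ) = (+0.454367, +0.866971, -0.204724)
rvec = θ·k = (+0.307796, +0.587301, -0.138684)

rvec=(0.3078, 0.5873, -0.1387) tvec=(0.1001, 0.0684, 0.5801)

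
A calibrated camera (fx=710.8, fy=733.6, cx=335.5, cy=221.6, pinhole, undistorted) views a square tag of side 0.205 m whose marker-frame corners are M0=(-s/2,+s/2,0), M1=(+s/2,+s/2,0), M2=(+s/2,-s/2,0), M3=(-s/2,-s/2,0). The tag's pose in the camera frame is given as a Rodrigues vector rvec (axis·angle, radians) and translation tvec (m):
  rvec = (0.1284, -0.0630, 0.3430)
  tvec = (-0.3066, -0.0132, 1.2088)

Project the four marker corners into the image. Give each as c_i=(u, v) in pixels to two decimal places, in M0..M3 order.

Intrinsics K: fx=710.8, fy=733.6, cx=335.5, cy=221.6
Marker side s = 0.205 m; corners in marker frame (Z=0):
  M0 = (-0.1025, +0.1025, 0)
  M1 = (+0.1025, +0.1025, 0)
  M2 = (+0.1025, -0.1025, 0)
  M3 = (-0.1025, -0.1025, 0)
rvec = (0.1284, -0.0630, 0.3430), |rvec| = θ = 0.37162 rad = 21.292°
Rodrigues: sinθ=0.36313, 1−cosθ=0.06826; R = I + sinθ·[k]× + (1−cosθ)·[k]×²:
    [+0.93989 -0.33916 -0.03979]
    [+0.33116 +0.93370 -0.13615]
    [+0.08333 +0.11478 +0.98989]
t = (-0.3066, -0.0132, 1.2088) m
M0: Pc = R·M0+t = (-0.43770, +0.04856, +1.21202); u = 710.8·(-0.43770)/1.21202 + 335.5 = 78.8066, v = 733.6·(+0.04856)/1.21202 + 221.6 = 250.9920
M1: Pc = R·M1+t = (-0.24503, +0.11645, +1.22911); u = 710.8·(-0.24503)/1.22911 + 335.5 = 193.8004, v = 733.6·(+0.11645)/1.22911 + 221.6 = 291.1029
M2: Pc = R·M2+t = (-0.17550, -0.07496, +1.20558); u = 710.8·(-0.17550)/1.20558 + 335.5 = 232.0275, v = 733.6·(-0.07496)/1.20558 + 221.6 = 175.9862
M3: Pc = R·M3+t = (-0.36817, -0.14285, +1.18849); u = 710.8·(-0.36817)/1.18849 + 335.5 = 115.3064, v = 733.6·(-0.14285)/1.18849 + 221.6 = 133.4266

c0=(78.81, 250.99) c1=(193.80, 291.10) c2=(232.03, 175.99) c3=(115.31, 133.43)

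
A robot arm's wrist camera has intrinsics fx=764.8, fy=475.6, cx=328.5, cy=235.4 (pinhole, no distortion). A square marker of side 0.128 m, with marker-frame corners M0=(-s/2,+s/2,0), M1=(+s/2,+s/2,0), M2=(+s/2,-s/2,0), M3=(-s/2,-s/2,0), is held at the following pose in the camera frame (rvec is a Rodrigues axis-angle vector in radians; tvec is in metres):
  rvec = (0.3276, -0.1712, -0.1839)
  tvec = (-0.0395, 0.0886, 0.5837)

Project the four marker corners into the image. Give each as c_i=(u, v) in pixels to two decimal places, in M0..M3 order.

c0=(210.71, 364.09) c1=(368.59, 339.95) c2=(345.70, 248.60) c3=(174.90, 271.71)

Intrinsics K: fx=764.8, fy=475.6, cx=328.5, cy=235.4
Marker side s = 0.128 m; corners in marker frame (Z=0):
  M0 = (-0.0640, +0.0640, 0)
  M1 = (+0.0640, +0.0640, 0)
  M2 = (+0.0640, -0.0640, 0)
  M3 = (-0.0640, -0.0640, 0)
rvec = (0.3276, -0.1712, -0.1839), |rvec| = θ = 0.41286 rad = 23.655°
Rodrigues: sinθ=0.40123, 1−cosθ=0.08402; R = I + sinθ·[k]× + (1−cosθ)·[k]×²:
    [+0.96888 +0.15107 -0.19608]
    [-0.20637 +0.93043 -0.30285]
    [+0.13668 +0.33389 +0.93265]
t = (-0.0395, 0.0886, 0.5837) m
M0: Pc = R·M0+t = (-0.09184, +0.16135, +0.59632); u = 764.8·(-0.09184)/0.59632 + 328.5 = 210.7129, v = 475.6·(+0.16135)/0.59632 + 235.4 = 364.0895
M1: Pc = R·M1+t = (+0.03218, +0.13494, +0.61382); u = 764.8·(+0.03218)/0.61382 + 328.5 = 368.5919, v = 475.6·(+0.13494)/0.61382 + 235.4 = 339.9546
M2: Pc = R·M2+t = (+0.01284, +0.01585, +0.57108); u = 764.8·(+0.01284)/0.57108 + 328.5 = 345.6952, v = 475.6·(+0.01585)/0.57108 + 235.4 = 248.5961
M3: Pc = R·M3+t = (-0.11118, +0.04226, +0.55358); u = 764.8·(-0.11118)/0.55358 + 328.5 = 174.9039, v = 475.6·(+0.04226)/0.55358 + 235.4 = 271.7070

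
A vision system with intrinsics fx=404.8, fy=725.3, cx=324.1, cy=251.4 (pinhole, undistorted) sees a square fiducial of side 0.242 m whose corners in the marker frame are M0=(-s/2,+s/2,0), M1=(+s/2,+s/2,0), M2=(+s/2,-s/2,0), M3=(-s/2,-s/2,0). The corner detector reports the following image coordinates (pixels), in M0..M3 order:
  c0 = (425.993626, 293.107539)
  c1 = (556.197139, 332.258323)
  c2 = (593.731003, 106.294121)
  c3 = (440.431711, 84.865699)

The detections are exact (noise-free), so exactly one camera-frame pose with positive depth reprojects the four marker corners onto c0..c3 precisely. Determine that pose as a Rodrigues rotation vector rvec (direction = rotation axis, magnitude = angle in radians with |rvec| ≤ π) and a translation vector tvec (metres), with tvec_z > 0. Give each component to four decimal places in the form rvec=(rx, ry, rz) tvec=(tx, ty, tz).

Intrinsics K: fx=404.8, fy=725.3, cx=324.1, cy=251.4
Marker side s = 0.242 m; corners in marker frame (Z=0):
  M0 = (-0.1210, +0.1210, 0)
  M1 = (+0.1210, +0.1210, 0)
  M2 = (+0.1210, -0.1210, 0)
  M3 = (-0.1210, -0.1210, 0)
Detected image corners:
  c0 = (425.993626, 293.107539) px
  c1 = (556.197139, 332.258323) px
  c2 = (593.731003, 106.294121) px
  c3 = (440.431711, 84.865699) px
Planar DLT: solve 8×8 A·h = b for H (H[2,2]=1):
  H  [+370.33974 +195.57788 +499.54491]
  H  [+41.96850 +1016.95700 +211.19158]
  H  [-0.42050 +0.59619 +1.00000]
B = K⁻¹H; ‖b₁‖=1.335898, ‖b₂‖=1.335898; λ = 2/(‖b₁‖+‖b₂‖) = 0.748560, sign → tz>0 ⇒ λ=+0.748560
r₁ = λ·B[:,0] = (+0.93685,+0.15242,-0.31477); r₂ = λ·B[:,1] = (+0.00435,+0.89488,+0.44628)
r₃ = r₁×r₂ = (+0.34970,-0.41947,+0.83771); SVD([r₁ r₂ r₃]) → R = UVᵀ:
  R  [+0.93685 +0.00435 +0.34970]
  R  [+0.15242 +0.89488 -0.41947]
  R  [-0.31477 +0.44628 +0.83771]
t = (+0.32443, -0.04150, +0.74856) m
tr R = 2.669443; θ = arccos((tr R − 1)/2) = 0.583170 rad = 33.413°
axis k = ((R−Rᵀ)₃₂, (R−Rᵀ)₁₃, (R−Rᵀ)₂₁) / (2 sinθ) = (+0.786083, +0.603323, +0.134439)
rvec = θ·k = (+0.458420, +0.351840, +0.078401)

rvec=(0.4584, 0.3518, 0.0784) tvec=(0.3244, -0.0415, 0.7486)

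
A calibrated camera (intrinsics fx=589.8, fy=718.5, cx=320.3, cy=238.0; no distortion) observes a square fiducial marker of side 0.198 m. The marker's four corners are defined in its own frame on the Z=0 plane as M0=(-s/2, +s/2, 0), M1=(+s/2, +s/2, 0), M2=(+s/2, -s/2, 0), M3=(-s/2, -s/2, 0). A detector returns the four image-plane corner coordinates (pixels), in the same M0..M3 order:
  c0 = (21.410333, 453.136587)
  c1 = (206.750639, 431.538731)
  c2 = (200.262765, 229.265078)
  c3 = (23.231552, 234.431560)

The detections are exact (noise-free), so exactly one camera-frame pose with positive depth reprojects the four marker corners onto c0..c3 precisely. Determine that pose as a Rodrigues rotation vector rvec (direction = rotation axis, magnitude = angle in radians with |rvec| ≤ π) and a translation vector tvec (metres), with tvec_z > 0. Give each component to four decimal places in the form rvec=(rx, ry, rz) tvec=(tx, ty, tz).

rvec=(-0.1703, -0.2583, -0.0502) tvec=(-0.2357, 0.0914, 0.6813)

Intrinsics K: fx=589.8, fy=718.5, cx=320.3, cy=238.0
Marker side s = 0.198 m; corners in marker frame (Z=0):
  M0 = (-0.0990, +0.0990, 0)
  M1 = (+0.0990, +0.0990, 0)
  M2 = (+0.0990, -0.0990, 0)
  M3 = (-0.0990, -0.0990, 0)
Detected image corners:
  c0 = (21.410333, 453.136587) px
  c1 = (206.750639, 431.538731) px
  c2 = (200.262765, 229.265078) px
  c3 = (23.231552, 234.431560) px
Planar DLT: solve 8×8 A·h = b for H (H[2,2]=1):
  H  [+957.40757 -14.13160 +116.28762]
  H  [+61.21738 +981.79808 +334.37767]
  H  [+0.37922 -0.23650 +1.00000]
B = K⁻¹H; ‖b₁‖=1.467745, ‖b₂‖=1.467745; λ = 2/(‖b₁‖+‖b₂‖) = 0.681317, sign → tz>0 ⇒ λ=+0.681317
r₁ = λ·B[:,0] = (+0.96565,-0.02753,+0.25837); r₂ = λ·B[:,1] = (+0.07118,+0.98436,-0.16113)
r₃ = r₁×r₂ = (-0.24989,+0.17399,+0.95251); SVD([r₁ r₂ r₃]) → R = UVᵀ:
  R  [+0.96565 +0.07118 -0.24989]
  R  [-0.02753 +0.98436 +0.17399]
  R  [+0.25837 -0.16113 +0.95251]
t = (-0.23567, +0.09139, +0.68132) m
tr R = 2.902530; θ = arccos((tr R − 1)/2) = 0.313483 rad = 17.961°
axis k = ((R−Rᵀ)₃₂, (R−Rᵀ)₁₃, (R−Rᵀ)₂₁) / (2 sinθ) = (-0.543360, -0.824101, -0.160056)
rvec = θ·k = (-0.170334, -0.258342, -0.050175)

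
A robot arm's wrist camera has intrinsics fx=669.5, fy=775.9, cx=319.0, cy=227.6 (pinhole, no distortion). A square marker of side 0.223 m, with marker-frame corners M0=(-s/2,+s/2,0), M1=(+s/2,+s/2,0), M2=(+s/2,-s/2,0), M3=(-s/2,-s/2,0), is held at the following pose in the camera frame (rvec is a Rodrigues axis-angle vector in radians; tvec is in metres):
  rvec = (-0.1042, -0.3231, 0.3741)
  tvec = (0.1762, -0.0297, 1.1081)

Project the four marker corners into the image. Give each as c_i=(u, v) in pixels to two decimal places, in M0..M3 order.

Intrinsics K: fx=669.5, fy=775.9, cx=319.0, cy=227.6
Marker side s = 0.223 m; corners in marker frame (Z=0):
  M0 = (-0.1115, +0.1115, 0)
  M1 = (+0.1115, +0.1115, 0)
  M2 = (+0.1115, -0.1115, 0)
  M3 = (-0.1115, -0.1115, 0)
rvec = (-0.1042, -0.3231, 0.3741), |rvec| = θ = 0.50518 rad = 28.944°
Rodrigues: sinθ=0.48396, 1−cosθ=0.12491; R = I + sinθ·[k]× + (1−cosθ)·[k]×²:
    [+0.88040 -0.34191 -0.32861]
    [+0.37487 +0.92619 +0.04066]
    [+0.29045 -0.15899 +0.94359]
t = (0.1762, -0.0297, 1.1081) m
M0: Pc = R·M0+t = (+0.03991, +0.03177, +1.05799); u = 669.5·(+0.03991)/1.05799 + 319.0 = 344.2564, v = 775.9·(+0.03177)/1.05799 + 227.6 = 250.9006
M1: Pc = R·M1+t = (+0.23624, +0.11537, +1.12276); u = 669.5·(+0.23624)/1.12276 + 319.0 = 459.8709, v = 775.9·(+0.11537)/1.12276 + 227.6 = 307.3266
M2: Pc = R·M2+t = (+0.31249, -0.09117, +1.15821); u = 669.5·(+0.31249)/1.15821 + 319.0 = 499.6325, v = 775.9·(-0.09117)/1.15821 + 227.6 = 166.5229
M3: Pc = R·M3+t = (+0.11616, -0.17477, +1.09344); u = 669.5·(+0.11616)/1.09344 + 319.0 = 390.1221, v = 775.9·(-0.17477)/1.09344 + 227.6 = 103.5859

c0=(344.26, 250.90) c1=(459.87, 307.33) c2=(499.63, 166.52) c3=(390.12, 103.59)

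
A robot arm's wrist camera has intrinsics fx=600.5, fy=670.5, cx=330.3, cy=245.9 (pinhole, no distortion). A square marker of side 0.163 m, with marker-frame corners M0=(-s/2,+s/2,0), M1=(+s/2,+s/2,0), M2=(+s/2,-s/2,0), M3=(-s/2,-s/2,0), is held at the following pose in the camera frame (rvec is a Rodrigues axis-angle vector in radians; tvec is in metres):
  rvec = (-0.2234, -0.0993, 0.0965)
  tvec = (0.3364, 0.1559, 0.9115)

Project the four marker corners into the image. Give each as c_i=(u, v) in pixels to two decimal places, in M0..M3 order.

c0=(498.93, 417.18) c1=(603.95, 427.39) c2=(602.03, 307.06) c3=(501.16, 295.40)

Intrinsics K: fx=600.5, fy=670.5, cx=330.3, cy=245.9
Marker side s = 0.163 m; corners in marker frame (Z=0):
  M0 = (-0.0815, +0.0815, 0)
  M1 = (+0.0815, +0.0815, 0)
  M2 = (+0.0815, -0.0815, 0)
  M3 = (-0.0815, -0.0815, 0)
rvec = (-0.2234, -0.0993, 0.0965), |rvec| = θ = 0.26283 rad = 15.059°
Rodrigues: sinθ=0.25982, 1−cosθ=0.03434; R = I + sinθ·[k]× + (1−cosθ)·[k]×²:
    [+0.99047 -0.08436 -0.10888]
    [+0.10642 +0.97056 +0.21607]
    [+0.08744 -0.22560 +0.97029]
t = (0.3364, 0.1559, 0.9115) m
M0: Pc = R·M0+t = (+0.24880, +0.22633, +0.88599); u = 600.5·(+0.24880)/0.88599 + 330.3 = 498.9312, v = 670.5·(+0.22633)/0.88599 + 245.9 = 417.1807
M1: Pc = R·M1+t = (+0.41025, +0.24367, +0.90024); u = 600.5·(+0.41025)/0.90024 + 330.3 = 603.9532, v = 670.5·(+0.24367)/0.90024 + 245.9 = 427.3887
M2: Pc = R·M2+t = (+0.42400, +0.08547, +0.93701); u = 600.5·(+0.42400)/0.93701 + 330.3 = 602.0266, v = 670.5·(+0.08547)/0.93701 + 245.9 = 307.0618
M3: Pc = R·M3+t = (+0.26255, +0.06813, +0.92276); u = 600.5·(+0.26255)/0.92276 + 330.3 = 501.1601, v = 670.5·(+0.06813)/0.92276 + 245.9 = 295.4021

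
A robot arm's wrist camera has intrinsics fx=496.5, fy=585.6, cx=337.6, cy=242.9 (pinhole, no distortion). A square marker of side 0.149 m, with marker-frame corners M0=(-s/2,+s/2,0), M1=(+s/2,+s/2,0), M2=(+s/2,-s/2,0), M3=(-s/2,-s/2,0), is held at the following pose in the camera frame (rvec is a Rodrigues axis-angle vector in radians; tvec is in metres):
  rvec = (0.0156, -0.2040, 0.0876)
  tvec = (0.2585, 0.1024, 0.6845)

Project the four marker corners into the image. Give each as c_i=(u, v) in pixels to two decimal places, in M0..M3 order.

c0=(470.45, 391.73) c1=(567.78, 395.93) c2=(577.47, 271.84) c3=(480.43, 262.02)

Intrinsics K: fx=496.5, fy=585.6, cx=337.6, cy=242.9
Marker side s = 0.149 m; corners in marker frame (Z=0):
  M0 = (-0.0745, +0.0745, 0)
  M1 = (+0.0745, +0.0745, 0)
  M2 = (+0.0745, -0.0745, 0)
  M3 = (-0.0745, -0.0745, 0)
rvec = (0.0156, -0.2040, 0.0876), |rvec| = θ = 0.22256 rad = 12.752°
Rodrigues: sinθ=0.22073, 1−cosθ=0.02466; R = I + sinθ·[k]× + (1−cosθ)·[k]×²:
    [+0.97546 -0.08846 -0.20164]
    [+0.08529 +0.99606 -0.02437]
    [+0.20300 +0.00657 +0.97916]
t = (0.2585, 0.1024, 0.6845) m
M0: Pc = R·M0+t = (+0.17924, +0.17025, +0.66987); u = 496.5·(+0.17924)/0.66987 + 337.6 = 470.4499, v = 585.6·(+0.17025)/0.66987 + 242.9 = 391.7350
M1: Pc = R·M1+t = (+0.32458, +0.18296, +0.70011); u = 496.5·(+0.32458)/0.70011 + 337.6 = 567.7834, v = 585.6·(+0.18296)/0.70011 + 242.9 = 395.9349
M2: Pc = R·M2+t = (+0.33776, +0.03455, +0.69913); u = 496.5·(+0.33776)/0.69913 + 337.6 = 577.4666, v = 585.6·(+0.03455)/0.69913 + 242.9 = 271.8378
M3: Pc = R·M3+t = (+0.19242, +0.02184, +0.66889); u = 496.5·(+0.19242)/0.66889 + 337.6 = 480.4284, v = 585.6·(+0.02184)/0.66889 + 242.9 = 262.0200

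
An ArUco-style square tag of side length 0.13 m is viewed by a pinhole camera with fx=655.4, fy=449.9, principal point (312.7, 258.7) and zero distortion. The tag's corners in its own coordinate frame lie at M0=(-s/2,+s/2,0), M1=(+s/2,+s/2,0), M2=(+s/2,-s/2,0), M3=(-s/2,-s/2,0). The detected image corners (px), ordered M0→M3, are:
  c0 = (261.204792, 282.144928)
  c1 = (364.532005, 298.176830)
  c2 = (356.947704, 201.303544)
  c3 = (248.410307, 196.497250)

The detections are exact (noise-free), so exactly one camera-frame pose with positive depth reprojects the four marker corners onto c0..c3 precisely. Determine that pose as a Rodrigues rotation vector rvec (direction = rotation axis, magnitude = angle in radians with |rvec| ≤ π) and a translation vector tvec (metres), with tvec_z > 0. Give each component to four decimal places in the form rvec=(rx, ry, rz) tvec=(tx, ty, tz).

rvec=(0.3122, 0.6879, 0.0323) tvec=(-0.0078, -0.0180, 0.6192)

Intrinsics K: fx=655.4, fy=449.9, cx=312.7, cy=258.7
Marker side s = 0.13 m; corners in marker frame (Z=0):
  M0 = (-0.0650, +0.0650, 0)
  M1 = (+0.0650, +0.0650, 0)
  M2 = (+0.0650, -0.0650, 0)
  M3 = (-0.0650, -0.0650, 0)
Detected image corners:
  c0 = (261.204792, 282.144928) px
  c1 = (364.532005, 298.176830) px
  c2 = (356.947704, 201.303544) px
  c3 = (248.410307, 196.497250) px
Planar DLT: solve 8×8 A·h = b for H (H[2,2]=1):
  H  [+506.35443 +225.74121 +304.48674]
  H  [-163.14536 +815.24159 +245.59943]
  H  [-1.00038 +0.47456 +1.00000]
B = K⁻¹H; ‖b₁‖=1.614985, ‖b₂‖=1.614985; λ = 2/(‖b₁‖+‖b₂‖) = 0.619201, sign → tz>0 ⇒ λ=+0.619201
r₁ = λ·B[:,0] = (+0.77393,+0.13165,-0.61944); r₂ = λ·B[:,1] = (+0.07307,+0.95305,+0.29385)
r₃ = r₁×r₂ = (+0.62904,-0.27268,+0.72798); SVD([r₁ r₂ r₃]) → R = UVᵀ:
  R  [+0.77393 +0.07307 +0.62904]
  R  [+0.13165 +0.95305 -0.27268]
  R  [-0.61944 +0.29385 +0.72798]
t = (-0.00776, -0.01803, +0.61920) m
tr R = 2.454960; θ = arccos((tr R − 1)/2) = 0.756155 rad = 43.324°
axis k = ((R−Rᵀ)₃₂, (R−Rᵀ)₁₃, (R−Rᵀ)₂₁) / (2 sinθ) = (+0.412848, +0.909799, +0.042685)
rvec = θ·k = (+0.312177, +0.687949, +0.032277)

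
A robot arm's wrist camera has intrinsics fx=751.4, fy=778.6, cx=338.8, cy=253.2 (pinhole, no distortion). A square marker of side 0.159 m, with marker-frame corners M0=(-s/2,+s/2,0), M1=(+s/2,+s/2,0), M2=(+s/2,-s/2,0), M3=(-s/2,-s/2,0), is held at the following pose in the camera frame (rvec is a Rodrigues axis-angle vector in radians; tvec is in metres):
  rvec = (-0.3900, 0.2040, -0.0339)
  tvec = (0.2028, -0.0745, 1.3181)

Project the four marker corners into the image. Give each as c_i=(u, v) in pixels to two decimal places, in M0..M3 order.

Intrinsics K: fx=751.4, fy=778.6, cx=338.8, cy=253.2
Marker side s = 0.159 m; corners in marker frame (Z=0):
  M0 = (-0.0795, +0.0795, 0)
  M1 = (+0.0795, +0.0795, 0)
  M2 = (+0.0795, -0.0795, 0)
  M3 = (-0.0795, -0.0795, 0)
rvec = (-0.3900, 0.2040, -0.0339), |rvec| = θ = 0.44144 rad = 25.292°
Rodrigues: sinθ=0.42724, 1−cosθ=0.09586; R = I + sinθ·[k]× + (1−cosθ)·[k]×²:
    [+0.97896 -0.00633 +0.20394]
    [-0.07195 +0.92461 +0.37405]
    [-0.19093 -0.38086 +0.90470]
t = (0.2028, -0.0745, 1.3181) m
M0: Pc = R·M0+t = (+0.12447, +0.00473, +1.30300); u = 751.4·(+0.12447)/1.30300 + 338.8 = 410.5776, v = 778.6·(+0.00473)/1.30300 + 253.2 = 256.0243
M1: Pc = R·M1+t = (+0.28012, -0.00671, +1.27264); u = 751.4·(+0.28012)/1.27264 + 338.8 = 504.1925, v = 778.6·(-0.00671)/1.27264 + 253.2 = 249.0929
M2: Pc = R·M2+t = (+0.28113, -0.15373, +1.33320); u = 751.4·(+0.28113)/1.33320 + 338.8 = 497.2471, v = 778.6·(-0.15373)/1.33320 + 253.2 = 163.4224
M3: Pc = R·M3+t = (+0.12548, -0.14229, +1.36356); u = 751.4·(+0.12548)/1.36356 + 338.8 = 407.9444, v = 778.6·(-0.14229)/1.36356 + 253.2 = 171.9534

c0=(410.58, 256.02) c1=(504.19, 249.09) c2=(497.25, 163.42) c3=(407.94, 171.95)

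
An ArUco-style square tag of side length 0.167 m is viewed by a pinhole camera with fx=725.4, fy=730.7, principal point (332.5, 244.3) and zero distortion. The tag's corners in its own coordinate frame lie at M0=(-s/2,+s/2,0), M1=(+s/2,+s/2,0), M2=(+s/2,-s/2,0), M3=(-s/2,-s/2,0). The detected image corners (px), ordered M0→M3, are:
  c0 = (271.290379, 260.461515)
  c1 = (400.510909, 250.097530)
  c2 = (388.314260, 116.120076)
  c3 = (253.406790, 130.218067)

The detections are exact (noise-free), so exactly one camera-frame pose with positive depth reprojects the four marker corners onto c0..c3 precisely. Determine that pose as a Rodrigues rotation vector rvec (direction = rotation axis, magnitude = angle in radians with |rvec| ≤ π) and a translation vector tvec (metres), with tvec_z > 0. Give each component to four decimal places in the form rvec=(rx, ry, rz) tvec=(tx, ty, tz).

rvec=(0.2582, 0.1197, -0.0975) tvec=(-0.0059, -0.0663, 0.9062)

Intrinsics K: fx=725.4, fy=730.7, cx=332.5, cy=244.3
Marker side s = 0.167 m; corners in marker frame (Z=0):
  M0 = (-0.0835, +0.0835, 0)
  M1 = (+0.0835, +0.0835, 0)
  M2 = (+0.0835, -0.0835, 0)
  M3 = (-0.0835, -0.0835, 0)
Detected image corners:
  c0 = (271.290379, 260.461515) px
  c1 = (400.510909, 250.097530) px
  c2 = (388.314260, 116.120076) px
  c3 = (253.406790, 130.218067) px
Planar DLT: solve 8×8 A·h = b for H (H[2,2]=1):
  H  [+743.17245 +180.32006 +327.75960]
  H  [-100.20481 +842.83904 +190.81036]
  H  [-0.14386 +0.27424 +1.00000]
B = K⁻¹H; ‖b₁‖=1.103486, ‖b₂‖=1.103486; λ = 2/(‖b₁‖+‖b₂‖) = 0.906219, sign → tz>0 ⇒ λ=+0.906219
r₁ = λ·B[:,0] = (+0.98818,-0.08069,-0.13037); r₂ = λ·B[:,1] = (+0.11135,+0.96220,+0.24852)
r₃ = r₁×r₂ = (+0.10539,-0.26010,+0.95981); SVD([r₁ r₂ r₃]) → R = UVᵀ:
  R  [+0.98818 +0.11135 +0.10539]
  R  [-0.08069 +0.96220 -0.26010]
  R  [-0.13037 +0.24852 +0.95981]
t = (-0.00592, -0.06634, +0.90622) m
tr R = 2.910195; θ = arccos((tr R − 1)/2) = 0.300807 rad = 17.235°
axis k = ((R−Rᵀ)₃₂, (R−Rᵀ)₁₃, (R−Rᵀ)₂₁) / (2 sinθ) = (+0.858311, +0.397840, -0.324077)
rvec = θ·k = (+0.258186, +0.119673, -0.097485)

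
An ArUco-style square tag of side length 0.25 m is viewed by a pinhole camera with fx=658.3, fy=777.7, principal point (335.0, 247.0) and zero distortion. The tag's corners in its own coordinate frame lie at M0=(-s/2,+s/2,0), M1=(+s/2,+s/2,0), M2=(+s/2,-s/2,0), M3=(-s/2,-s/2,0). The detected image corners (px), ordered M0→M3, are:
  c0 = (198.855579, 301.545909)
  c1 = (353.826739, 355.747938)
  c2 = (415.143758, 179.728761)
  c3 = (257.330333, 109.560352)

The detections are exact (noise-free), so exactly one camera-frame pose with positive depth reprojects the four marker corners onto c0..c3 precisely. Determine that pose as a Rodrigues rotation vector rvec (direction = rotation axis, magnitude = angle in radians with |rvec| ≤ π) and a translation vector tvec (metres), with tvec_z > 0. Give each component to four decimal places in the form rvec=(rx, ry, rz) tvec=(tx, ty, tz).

rvec=(0.2279, -0.2481, 0.3472) tvec=(-0.0392, -0.0089, 0.9713)

Intrinsics K: fx=658.3, fy=777.7, cx=335.0, cy=247.0
Marker side s = 0.25 m; corners in marker frame (Z=0):
  M0 = (-0.1250, +0.1250, 0)
  M1 = (+0.1250, +0.1250, 0)
  M2 = (+0.1250, -0.1250, 0)
  M3 = (-0.1250, -0.1250, 0)
Detected image corners:
  c0 = (198.855579, 301.545909) px
  c1 = (353.826739, 355.747938) px
  c2 = (415.143758, 179.728761) px
  c3 = (257.330333, 109.560352) px
Planar DLT: solve 8×8 A·h = b for H (H[2,2]=1):
  H  [+712.90417 -184.02300 +308.39878]
  H  [+315.59106 +777.95370 +239.84933]
  H  [+0.28556 +0.18206 +1.00000]
B = K⁻¹H; ‖b₁‖=1.029556, ‖b₂‖=1.029556; λ = 2/(‖b₁‖+‖b₂‖) = 0.971293, sign → tz>0 ⇒ λ=+0.971293
r₁ = λ·B[:,0] = (+0.91071,+0.30606,+0.27736); r₂ = λ·B[:,1] = (-0.36151,+0.91545,+0.17684)
r₃ = r₁×r₂ = (-0.19979,-0.26131,+0.94435); SVD([r₁ r₂ r₃]) → R = UVᵀ:
  R  [+0.91071 -0.36151 -0.19979]
  R  [+0.30606 +0.91545 -0.26131]
  R  [+0.27736 +0.17684 +0.94435]
t = (-0.03925, -0.00893, +0.97129) m
tr R = 2.770510; θ = arccos((tr R − 1)/2) = 0.483755 rad = 27.717°
axis k = ((R−Rᵀ)₃₂, (R−Rᵀ)₁₃, (R−Rᵀ)₂₁) / (2 sinθ) = (+0.471021, -0.512951, +0.717649)
rvec = θ·k = (+0.227859, -0.248142, +0.347166)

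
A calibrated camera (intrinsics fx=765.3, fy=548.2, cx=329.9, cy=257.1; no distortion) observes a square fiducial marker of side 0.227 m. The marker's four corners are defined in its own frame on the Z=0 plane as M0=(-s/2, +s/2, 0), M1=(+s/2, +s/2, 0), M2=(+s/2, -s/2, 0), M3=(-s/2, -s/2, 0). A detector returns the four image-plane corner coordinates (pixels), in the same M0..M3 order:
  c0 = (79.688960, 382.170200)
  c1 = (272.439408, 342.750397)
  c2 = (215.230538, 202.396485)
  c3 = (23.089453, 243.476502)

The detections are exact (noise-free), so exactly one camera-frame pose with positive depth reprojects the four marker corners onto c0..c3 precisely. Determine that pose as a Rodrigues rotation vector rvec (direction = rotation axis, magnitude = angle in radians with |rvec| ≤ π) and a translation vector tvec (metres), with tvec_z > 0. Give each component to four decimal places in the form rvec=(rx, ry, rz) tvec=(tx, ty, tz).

Intrinsics K: fx=765.3, fy=548.2, cx=329.9, cy=257.1
Marker side s = 0.227 m; corners in marker frame (Z=0):
  M0 = (-0.1135, +0.1135, 0)
  M1 = (+0.1135, +0.1135, 0)
  M2 = (+0.1135, -0.1135, 0)
  M3 = (-0.1135, -0.1135, 0)
Detected image corners:
  c0 = (79.688960, 382.170200) px
  c1 = (272.439408, 342.750397) px
  c2 = (215.230538, 202.396485) px
  c3 = (23.089453, 243.476502) px
Planar DLT: solve 8×8 A·h = b for H (H[2,2]=1):
  H  [+840.10207 +250.88225 +147.04872]
  H  [-192.53413 +615.03898 +292.82850]
  H  [-0.05201 +0.00143 +1.00000]
B = K⁻¹H; ‖b₁‖=1.168023, ‖b₂‖=1.168023; λ = 2/(‖b₁‖+‖b₂‖) = 0.856148, sign → tz>0 ⇒ λ=+0.856148
r₁ = λ·B[:,0] = (+0.95902,-0.27981,-0.04453); r₂ = λ·B[:,1] = (+0.28014,+0.95996,+0.00122)
r₃ = r₁×r₂ = (+0.04240,-0.01365,+0.99901); SVD([r₁ r₂ r₃]) → R = UVᵀ:
  R  [+0.95902 +0.28014 +0.04240]
  R  [-0.27981 +0.95996 -0.01365]
  R  [-0.04453 +0.00122 +0.99901]
t = (-0.20456, +0.05580, +0.85615) m
tr R = 2.917990; θ = arccos((tr R − 1)/2) = 0.287361 rad = 16.465°
axis k = ((R−Rᵀ)₃₂, (R−Rᵀ)₁₃, (R−Rᵀ)₂₁) / (2 sinθ) = (+0.026233, +0.153350, -0.987824)
rvec = θ·k = (+0.007538, +0.044067, -0.283862)

rvec=(0.0075, 0.0441, -0.2839) tvec=(-0.2046, 0.0558, 0.8561)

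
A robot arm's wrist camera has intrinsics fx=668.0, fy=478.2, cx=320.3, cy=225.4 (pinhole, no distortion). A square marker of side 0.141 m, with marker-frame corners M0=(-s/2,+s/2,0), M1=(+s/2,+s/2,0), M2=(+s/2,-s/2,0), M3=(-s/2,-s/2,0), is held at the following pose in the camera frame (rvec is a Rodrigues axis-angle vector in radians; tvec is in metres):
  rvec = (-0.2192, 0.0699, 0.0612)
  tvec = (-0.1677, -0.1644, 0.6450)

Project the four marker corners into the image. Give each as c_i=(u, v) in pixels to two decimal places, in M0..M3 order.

c0=(65.06, 150.53) c1=(210.86, 154.97) c2=(225.74, 57.91) c3=(86.34, 55.23)

Intrinsics K: fx=668.0, fy=478.2, cx=320.3, cy=225.4
Marker side s = 0.141 m; corners in marker frame (Z=0):
  M0 = (-0.0705, +0.0705, 0)
  M1 = (+0.0705, +0.0705, 0)
  M2 = (+0.0705, -0.0705, 0)
  M3 = (-0.0705, -0.0705, 0)
rvec = (-0.2192, 0.0699, 0.0612), |rvec| = θ = 0.23808 rad = 13.641°
Rodrigues: sinθ=0.23583, 1−cosθ=0.02821; R = I + sinθ·[k]× + (1−cosθ)·[k]×²:
    [+0.99570 -0.06825 +0.06257]
    [+0.05300 +0.97423 +0.21926]
    [-0.07592 -0.21501 +0.97366]
t = (-0.1677, -0.1644, 0.6450) m
M0: Pc = R·M0+t = (-0.24271, -0.09945, +0.63519); u = 668.0·(-0.24271)/0.63519 + 320.3 = 65.0562, v = 478.2·(-0.09945)/0.63519 + 225.4 = 150.5273
M1: Pc = R·M1+t = (-0.10231, -0.09198, +0.62449); u = 668.0·(-0.10231)/0.62449 + 320.3 = 210.8571, v = 478.2·(-0.09198)/0.62449 + 225.4 = 154.9662
M2: Pc = R·M2+t = (-0.09269, -0.22935, +0.65481); u = 668.0·(-0.09269)/0.65481 + 320.3 = 225.7410, v = 478.2·(-0.22935)/0.65481 + 225.4 = 57.9099
M3: Pc = R·M3+t = (-0.23309, -0.23682, +0.66551); u = 668.0·(-0.23309)/0.66551 + 320.3 = 86.3423, v = 478.2·(-0.23682)/0.66551 + 225.4 = 55.2343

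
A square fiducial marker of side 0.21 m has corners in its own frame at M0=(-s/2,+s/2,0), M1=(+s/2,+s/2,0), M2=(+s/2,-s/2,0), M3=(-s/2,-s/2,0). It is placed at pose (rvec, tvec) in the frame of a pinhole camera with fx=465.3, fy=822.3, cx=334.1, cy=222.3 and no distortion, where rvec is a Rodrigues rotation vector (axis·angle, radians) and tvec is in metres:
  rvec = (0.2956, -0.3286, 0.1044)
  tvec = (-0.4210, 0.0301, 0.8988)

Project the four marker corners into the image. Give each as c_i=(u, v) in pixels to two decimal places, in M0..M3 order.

Intrinsics K: fx=465.3, fy=822.3, cx=334.1, cy=222.3
Marker side s = 0.21 m; corners in marker frame (Z=0):
  M0 = (-0.1050, +0.1050, 0)
  M1 = (+0.1050, +0.1050, 0)
  M2 = (+0.1050, -0.1050, 0)
  M3 = (-0.1050, -0.1050, 0)
rvec = (0.2956, -0.3286, 0.1044), |rvec| = θ = 0.45415 rad = 26.021°
Rodrigues: sinθ=0.43870, 1−cosθ=0.10137; R = I + sinθ·[k]× + (1−cosθ)·[k]×²:
    [+0.94158 -0.14859 -0.30225]
    [+0.05311 +0.95170 -0.30240]
    [+0.33259 +0.26868 +0.90399]
t = (-0.4210, 0.0301, 0.8988) m
M0: Pc = R·M0+t = (-0.53547, +0.12445, +0.89209); u = 465.3·(-0.53547)/0.89209 + 334.1 = 54.8089, v = 822.3·(+0.12445)/0.89209 + 222.3 = 337.0158
M1: Pc = R·M1+t = (-0.33774, +0.13560, +0.96193); u = 465.3·(-0.33774)/0.96193 + 334.1 = 170.7326, v = 822.3·(+0.13560)/0.96193 + 222.3 = 338.2207
M2: Pc = R·M2+t = (-0.30653, -0.06425, +0.90551); u = 465.3·(-0.30653)/0.90551 + 334.1 = 176.5868, v = 822.3·(-0.06425)/0.90551 + 222.3 = 163.9524
M3: Pc = R·M3+t = (-0.50426, -0.07540, +0.83567); u = 465.3·(-0.50426)/0.83567 + 334.1 = 53.3254, v = 822.3·(-0.07540)/0.83567 + 222.3 = 148.1011

c0=(54.81, 337.02) c1=(170.73, 338.22) c2=(176.59, 163.95) c3=(53.33, 148.10)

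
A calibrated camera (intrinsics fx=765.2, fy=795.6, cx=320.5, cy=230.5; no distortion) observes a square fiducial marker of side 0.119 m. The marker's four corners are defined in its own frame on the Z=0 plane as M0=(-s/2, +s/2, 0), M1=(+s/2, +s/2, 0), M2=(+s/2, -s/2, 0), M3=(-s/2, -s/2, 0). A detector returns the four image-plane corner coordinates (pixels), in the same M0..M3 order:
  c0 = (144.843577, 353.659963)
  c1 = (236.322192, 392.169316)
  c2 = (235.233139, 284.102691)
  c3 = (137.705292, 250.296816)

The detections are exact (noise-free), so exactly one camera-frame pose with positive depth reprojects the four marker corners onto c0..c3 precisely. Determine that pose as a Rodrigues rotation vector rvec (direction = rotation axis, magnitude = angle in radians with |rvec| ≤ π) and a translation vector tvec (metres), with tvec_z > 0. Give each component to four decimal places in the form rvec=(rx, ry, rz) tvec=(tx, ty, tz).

rvec=(0.4250, 0.5016, 0.1527) tvec=(-0.1334, 0.0872, 0.7649)

Intrinsics K: fx=765.2, fy=795.6, cx=320.5, cy=230.5
Marker side s = 0.119 m; corners in marker frame (Z=0):
  M0 = (-0.0595, +0.0595, 0)
  M1 = (+0.0595, +0.0595, 0)
  M2 = (+0.0595, -0.0595, 0)
  M3 = (-0.0595, -0.0595, 0)
Detected image corners:
  c0 = (144.843577, 353.659963) px
  c1 = (236.322192, 392.169316) px
  c2 = (235.233139, 284.102691) px
  c3 = (137.705292, 250.296816) px
Planar DLT: solve 8×8 A·h = b for H (H[2,2]=1):
  H  [+686.53282 +141.48166 +187.00278]
  H  [+123.26043 +1067.74483 +321.21729]
  H  [-0.56629 +0.56256 +1.00000]
B = K⁻¹H; ‖b₁‖=1.307391, ‖b₂‖=1.307391; λ = 2/(‖b₁‖+‖b₂‖) = 0.764882, sign → tz>0 ⇒ λ=+0.764882
r₁ = λ·B[:,0] = (+0.86767,+0.24399,-0.43315); r₂ = λ·B[:,1] = (-0.03880,+0.90186,+0.43029)
r₃ = r₁×r₂ = (+0.49563,-0.35654,+0.79198); SVD([r₁ r₂ r₃]) → R = UVᵀ:
  R  [+0.86767 -0.03880 +0.49563]
  R  [+0.24399 +0.90186 -0.35654]
  R  [-0.43315 +0.43029 +0.79198]
t = (-0.13344, +0.08721, +0.76488) m
tr R = 2.561507; θ = arccos((tr R − 1)/2) = 0.674926 rad = 38.670°
axis k = ((R−Rᵀ)₃₂, (R−Rᵀ)₁₃, (R−Rᵀ)₂₁) / (2 sinθ) = (+0.629627, +0.743210, +0.226293)
rvec = θ·k = (+0.424952, +0.501611, +0.152731)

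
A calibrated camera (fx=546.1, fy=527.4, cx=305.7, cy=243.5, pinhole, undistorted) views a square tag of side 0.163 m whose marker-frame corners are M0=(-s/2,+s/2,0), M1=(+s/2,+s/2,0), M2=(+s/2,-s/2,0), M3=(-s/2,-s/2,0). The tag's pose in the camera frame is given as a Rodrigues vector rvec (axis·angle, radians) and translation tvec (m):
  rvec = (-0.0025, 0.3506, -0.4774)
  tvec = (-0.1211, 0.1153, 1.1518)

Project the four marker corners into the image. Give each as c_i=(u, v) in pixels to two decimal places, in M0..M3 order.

Intrinsics K: fx=546.1, fy=527.4, cx=305.7, cy=243.5
Marker side s = 0.163 m; corners in marker frame (Z=0):
  M0 = (-0.0815, +0.0815, 0)
  M1 = (+0.0815, +0.0815, 0)
  M2 = (+0.0815, -0.0815, 0)
  M3 = (-0.0815, -0.0815, 0)
rvec = (-0.0025, 0.3506, -0.4774), |rvec| = θ = 0.59232 rad = 33.937°
Rodrigues: sinθ=0.55828, 1−cosθ=0.17035; R = I + sinθ·[k]× + (1−cosθ)·[k]×²:
    [+0.82965 +0.44955 +0.33104]
    [-0.45040 +0.88933 -0.07891]
    [-0.32988 -0.08363 +0.94031]
t = (-0.1211, 0.1153, 1.1518) m
M0: Pc = R·M0+t = (-0.15208, +0.22449, +1.17187); u = 546.1·(-0.15208)/1.17187 + 305.7 = 234.8301, v = 527.4·(+0.22449)/1.17187 + 243.5 = 344.5309
M1: Pc = R·M1+t = (-0.01685, +0.15107, +1.11810); u = 546.1·(-0.01685)/1.11810 + 305.7 = 297.4724, v = 527.4·(+0.15107)/1.11810 + 243.5 = 314.7603
M2: Pc = R·M2+t = (-0.09012, +0.00611, +1.13173); u = 546.1·(-0.09012)/1.13173 + 305.7 = 262.2133, v = 527.4·(+0.00611)/1.13173 + 243.5 = 246.3482
M3: Pc = R·M3+t = (-0.22535, +0.07953, +1.18550); u = 546.1·(-0.22535)/1.18550 + 305.7 = 201.8905, v = 527.4·(+0.07953)/1.18550 + 243.5 = 278.8794

c0=(234.83, 344.53) c1=(297.47, 314.76) c2=(262.21, 246.35) c3=(201.89, 278.88)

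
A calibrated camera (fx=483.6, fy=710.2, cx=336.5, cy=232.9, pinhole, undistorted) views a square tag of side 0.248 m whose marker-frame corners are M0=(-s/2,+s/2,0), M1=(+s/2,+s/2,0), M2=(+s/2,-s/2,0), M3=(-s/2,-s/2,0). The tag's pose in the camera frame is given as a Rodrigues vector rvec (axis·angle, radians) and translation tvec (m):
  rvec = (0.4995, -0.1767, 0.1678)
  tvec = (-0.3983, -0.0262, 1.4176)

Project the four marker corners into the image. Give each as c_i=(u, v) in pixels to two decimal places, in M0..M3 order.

c0=(154.98, 265.55) c1=(238.85, 278.08) c2=(248.32, 171.94) c3=(157.65, 154.23)

Intrinsics K: fx=483.6, fy=710.2, cx=336.5, cy=232.9
Marker side s = 0.248 m; corners in marker frame (Z=0):
  M0 = (-0.1240, +0.1240, 0)
  M1 = (+0.1240, +0.1240, 0)
  M2 = (+0.1240, -0.1240, 0)
  M3 = (-0.1240, -0.1240, 0)
rvec = (0.4995, -0.1767, 0.1678), |rvec| = θ = 0.55577 rad = 31.843°
Rodrigues: sinθ=0.52760, 1−cosθ=0.15051; R = I + sinθ·[k]× + (1−cosθ)·[k]×²:
    [+0.97107 -0.20230 -0.12690]
    [+0.11629 +0.86471 -0.48863]
    [+0.20858 +0.45973 +0.86321]
t = (-0.3983, -0.0262, 1.4176) m
M0: Pc = R·M0+t = (-0.54380, +0.06660, +1.44874); u = 483.6·(-0.54380)/1.44874 + 336.5 = 154.9767, v = 710.2·(+0.06660)/1.44874 + 232.9 = 265.5506
M1: Pc = R·M1+t = (-0.30297, +0.09544, +1.50047); u = 483.6·(-0.30297)/1.50047 + 336.5 = 238.8522, v = 710.2·(+0.09544)/1.50047 + 232.9 = 278.0751
M2: Pc = R·M2+t = (-0.25280, -0.11900, +1.38646); u = 483.6·(-0.25280)/1.38646 + 336.5 = 248.3218, v = 710.2·(-0.11900)/1.38646 + 232.9 = 171.9412
M3: Pc = R·M3+t = (-0.49363, -0.14784, +1.33473); u = 483.6·(-0.49363)/1.33473 + 336.5 = 157.6487, v = 710.2·(-0.14784)/1.33473 + 232.9 = 154.2335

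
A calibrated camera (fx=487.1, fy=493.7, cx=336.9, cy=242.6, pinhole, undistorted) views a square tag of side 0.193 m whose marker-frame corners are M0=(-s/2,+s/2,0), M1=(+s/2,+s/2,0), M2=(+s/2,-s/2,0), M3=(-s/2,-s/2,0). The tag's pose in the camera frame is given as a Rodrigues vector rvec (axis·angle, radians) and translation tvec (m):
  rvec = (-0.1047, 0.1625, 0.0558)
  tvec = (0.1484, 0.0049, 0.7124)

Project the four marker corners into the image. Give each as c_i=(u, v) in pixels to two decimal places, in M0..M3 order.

Intrinsics K: fx=487.1, fy=493.7, cx=336.9, cy=242.6
Marker side s = 0.193 m; corners in marker frame (Z=0):
  M0 = (-0.0965, +0.0965, 0)
  M1 = (+0.0965, +0.0965, 0)
  M2 = (+0.0965, -0.0965, 0)
  M3 = (-0.0965, -0.0965, 0)
rvec = (-0.1047, 0.1625, 0.0558), |rvec| = θ = 0.20120 rad = 11.528°
Rodrigues: sinθ=0.19985, 1−cosθ=0.02017; R = I + sinθ·[k]× + (1−cosθ)·[k]×²:
    [+0.98529 -0.06390 +0.15849]
    [+0.04695 +0.99299 +0.10851]
    [-0.16432 -0.09948 +0.98138]
t = (0.1484, 0.0049, 0.7124) m
M0: Pc = R·M0+t = (+0.04715, +0.09619, +0.71866); u = 487.1·(+0.04715)/0.71866 + 336.9 = 368.8599, v = 493.7·(+0.09619)/0.71866 + 242.6 = 308.6821
M1: Pc = R·M1+t = (+0.23731, +0.10525, +0.68694); u = 487.1·(+0.23731)/0.68694 + 336.9 = 505.1751, v = 493.7·(+0.10525)/0.68694 + 242.6 = 318.2446
M2: Pc = R·M2+t = (+0.24965, -0.08639, +0.70614); u = 487.1·(+0.24965)/0.70614 + 336.9 = 509.1075, v = 493.7·(-0.08639)/0.70614 + 242.6 = 182.1984
M3: Pc = R·M3+t = (+0.05949, -0.09545, +0.73786); u = 487.1·(+0.05949)/0.73786 + 336.9 = 376.1701, v = 493.7·(-0.09545)/0.73786 + 242.6 = 178.7320

c0=(368.86, 308.68) c1=(505.18, 318.24) c2=(509.11, 182.20) c3=(376.17, 178.73)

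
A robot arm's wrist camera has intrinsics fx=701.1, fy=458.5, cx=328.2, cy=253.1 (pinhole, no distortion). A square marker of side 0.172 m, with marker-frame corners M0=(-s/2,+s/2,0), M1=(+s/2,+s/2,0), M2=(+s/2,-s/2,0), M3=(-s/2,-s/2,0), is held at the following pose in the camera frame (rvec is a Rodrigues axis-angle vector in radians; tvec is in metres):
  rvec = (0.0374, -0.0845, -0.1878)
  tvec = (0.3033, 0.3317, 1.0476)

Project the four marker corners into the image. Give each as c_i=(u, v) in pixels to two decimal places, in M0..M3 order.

Intrinsics K: fx=701.1, fy=458.5, cx=328.2, cy=253.1
Marker side s = 0.172 m; corners in marker frame (Z=0):
  M0 = (-0.0860, +0.0860, 0)
  M1 = (+0.0860, +0.0860, 0)
  M2 = (+0.0860, -0.0860, 0)
  M3 = (-0.0860, -0.0860, 0)
rvec = (0.0374, -0.0845, -0.1878), |rvec| = θ = 0.20930 rad = 11.992°
Rodrigues: sinθ=0.20778, 1−cosθ=0.02182; R = I + sinθ·[k]× + (1−cosθ)·[k]×²:
    [+0.97887 +0.18486 -0.08738]
    [-0.18801 +0.98173 -0.02922]
    [+0.08039 +0.04503 +0.99575]
t = (0.3033, 0.3317, 1.0476) m
M0: Pc = R·M0+t = (+0.23501, +0.43230, +1.04456); u = 701.1·(+0.23501)/1.04456 + 328.2 = 485.9399, v = 458.5·(+0.43230)/1.04456 + 253.1 = 442.8531
M1: Pc = R·M1+t = (+0.40338, +0.39996, +1.05839); u = 701.1·(+0.40338)/1.05839 + 328.2 = 595.4090, v = 458.5·(+0.39996)/1.05839 + 253.1 = 426.3656
M2: Pc = R·M2+t = (+0.37159, +0.23110, +1.05064); u = 701.1·(+0.37159)/1.05064 + 328.2 = 576.1616, v = 458.5·(+0.23110)/1.05064 + 253.1 = 353.9532
M3: Pc = R·M3+t = (+0.20322, +0.26344, +1.03681); u = 701.1·(+0.20322)/1.03681 + 328.2 = 465.6181, v = 458.5·(+0.26344)/1.03681 + 253.1 = 369.5982

c0=(485.94, 442.85) c1=(595.41, 426.37) c2=(576.16, 353.95) c3=(465.62, 369.60)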